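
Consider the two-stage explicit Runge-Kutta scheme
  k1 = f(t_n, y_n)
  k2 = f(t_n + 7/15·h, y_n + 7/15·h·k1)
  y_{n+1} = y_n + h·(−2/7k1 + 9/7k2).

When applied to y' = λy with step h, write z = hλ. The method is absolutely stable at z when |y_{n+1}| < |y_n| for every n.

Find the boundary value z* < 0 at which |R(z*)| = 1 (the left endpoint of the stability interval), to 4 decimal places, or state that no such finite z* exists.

Set f=λy, z=hλ:
  k1=λy_n ⇒ h·k1=z·y_n;  k2=λ(1+7/15z)y_n ⇒ h·k2=z(1+7/15z)y_n
  y_{n+1}/y_n = 1 − 2/7z + 9/7z(1+7/15z) = 1 + z + 3/5z²
  so R(z) = 1 + z + 3/5z².

Need |R(x)|<1, x<0.
x=-1.35: |R|=0.7435
R=1: x+3/5x²=0 ⇒ x=−5/3=-1.6667; min R=1−1/(4·3/5)=0.5833>−1
Confirm numerically:
  x=-1.584: |R|=0.92143 <1
  x=-0.994: |R|=0.59882 <1
  x=-0.791: |R|=0.58441 <1
  x=-2.229: |R|=1.75206 >1
  x=-2.088: |R|=1.52785 >1
  x=-2.048: |R|=1.46858 >1
So |R|<1 on (-1.6667, 0).

left endpoint -1.6667.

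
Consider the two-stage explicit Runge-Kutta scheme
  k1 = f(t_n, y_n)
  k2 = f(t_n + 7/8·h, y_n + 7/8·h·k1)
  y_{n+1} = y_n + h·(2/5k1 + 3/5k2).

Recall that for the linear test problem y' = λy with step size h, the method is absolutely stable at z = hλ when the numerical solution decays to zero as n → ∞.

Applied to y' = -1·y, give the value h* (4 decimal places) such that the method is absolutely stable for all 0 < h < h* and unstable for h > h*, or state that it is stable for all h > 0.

With y'=λy (z=hλ):
  k1=λy_n ⇒ h·k1=z·y_n;  k2=λ(1+7/8z)y_n ⇒ h·k2=z(1+7/8z)y_n
  y_{n+1}/y_n = 1 + 2/5z + 3/5z(1+7/8z) = 1 + z + 21/40z²
  R(z) = 1 + z + 21/40z².

Find x<0 with |R(x)|<1.
x=-0.56: |R|=0.6046
R=1: x+21/40x²=0 ⇒ x=−40/21=-1.9048; min R=1−1/(4·21/40)=0.5238>−1
Confirm numerically:
  x=-1.795: |R|=0.89656 <1
  x=-1.445: |R|=0.65121 <1
  x=-1.427: |R|=0.64207 <1
  x=-0.965: |R|=0.52389 <1
  x=-2.339: |R|=1.53323 >1
  x=-2.333: |R|=1.52452 >1
  x=-2.098: |R|=1.21284 >1
Interval (-1.9048, 0).

(-1.9048,0); λ=-1 ⇒ h* = (40/21)/1 = 1.9048.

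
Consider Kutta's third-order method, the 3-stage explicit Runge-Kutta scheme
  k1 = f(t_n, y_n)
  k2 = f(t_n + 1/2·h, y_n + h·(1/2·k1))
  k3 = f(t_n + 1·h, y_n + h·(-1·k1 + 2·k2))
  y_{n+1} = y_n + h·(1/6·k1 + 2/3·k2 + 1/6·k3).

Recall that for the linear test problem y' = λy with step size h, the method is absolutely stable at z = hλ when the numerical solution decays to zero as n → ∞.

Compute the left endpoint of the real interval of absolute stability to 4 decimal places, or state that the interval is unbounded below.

On y'=λy, z=hλ:
  order 3, 3-stage ⇒ R(z)=1+z+z^2/2+z^3/6
  (e.g. R(-0.72)=0.47699, |R|=0.47699)

Need |R(x)|<1, x<0.
x=-0.72: |R|=0.4770
|R(-0.84)|=0.4140 |R(-0.72)|=0.4770 |R(-0.64)|=0.5211
Bisect:
  x_lo=-2.9580 |R|=1.8966  x_hi=-0.0507 |R|=0.9505
  mid=-1.50434 |R|=0.05978 →hi
  mid=-2.23115 |R|=0.59325 →hi
  mid=-2.59455 |R|=1.13966 →lo
  mid=-2.41285 |R|=0.84313 →hi
  mid=-2.50370 |R|=0.98519 →hi
  mid=-2.54913 |R|=1.06083 →lo
  mid=-2.52641 |R|=1.02261 →lo
  mid=-2.51506 |R|=1.00380 →lo
  mid=-2.50938 |R|=0.99447 →hi
  ...
  [-2.51275,-2.51257] ⇒ x*=-2.5127
Stable set (-2.5127, 0).

z* = -2.5127.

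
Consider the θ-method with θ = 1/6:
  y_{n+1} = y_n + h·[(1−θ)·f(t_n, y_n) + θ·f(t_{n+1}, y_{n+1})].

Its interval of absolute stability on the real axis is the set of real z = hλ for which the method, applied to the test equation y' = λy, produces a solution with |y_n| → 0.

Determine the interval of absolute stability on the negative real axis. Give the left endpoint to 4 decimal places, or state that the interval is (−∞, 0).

(-3.0000, 0).

With y'=λy (z=hλ):
  y_{n+1} = y_n + z·[5/6·y_n + 1/6·y_{n+1}] ⇒ (1 − 1/6z)y_{n+1} = (1 + 5/6z)y_n
  ⇒ R(z) = (1 + 5/6z)/(1 − 1/6z).

Solve |R(x)|<1 on ℝ⁻.
x=-1.24: |R|=0.0276
R=−1: 1+5/6x = −1+1/6x ⇒ -2/3x=2 ⇒ x=2/(-2/3)=-3.0000
Confirm numerically:
  x=-2.904: |R|=0.95687 <1
  x=-2.532: |R|=0.78059 <1
  x=-1.482: |R|=0.18845 <1
  x=-3.333: |R|=1.14272 >1
  x=-3.317: |R|=1.13610 >1
  x=-3.068: |R|=1.03000 >1
Interval (-3.0000, 0).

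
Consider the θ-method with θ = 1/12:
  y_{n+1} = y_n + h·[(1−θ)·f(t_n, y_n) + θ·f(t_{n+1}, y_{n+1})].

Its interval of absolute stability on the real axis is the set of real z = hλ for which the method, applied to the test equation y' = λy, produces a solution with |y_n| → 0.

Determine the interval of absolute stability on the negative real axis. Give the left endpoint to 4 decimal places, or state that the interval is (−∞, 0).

(-2.4000, 0).

Test eqn y'=λy, z=hλ:
  y_{n+1} = y_n + z·[11/12·y_n + 1/12·y_{n+1}] ⇒ (1 − 1/12z)y_{n+1} = (1 + 11/12z)y_n
  R(z) = (1 + 11/12z)/(1 − 1/12z).

Find x<0 with |R(x)|<1.
x=-0.36: |R|=0.6505
R=−1: 1+11/12x = −1+1/12x ⇒ -5/6x=2 ⇒ x=2/(-5/6)=-2.4000
Confirm numerically:
  x=-2.005: |R|=0.71796 <1
  x=-1.908: |R|=0.64625 <1
  x=-1.753: |R|=0.52956 <1
  x=-1.376: |R|=0.23445 <1
  x=-2.957: |R|=1.37240 >1
  x=-2.704: |R|=1.20675 >1
  x=-2.544: |R|=1.09901 >1
So |R|<1 on (-2.4000, 0).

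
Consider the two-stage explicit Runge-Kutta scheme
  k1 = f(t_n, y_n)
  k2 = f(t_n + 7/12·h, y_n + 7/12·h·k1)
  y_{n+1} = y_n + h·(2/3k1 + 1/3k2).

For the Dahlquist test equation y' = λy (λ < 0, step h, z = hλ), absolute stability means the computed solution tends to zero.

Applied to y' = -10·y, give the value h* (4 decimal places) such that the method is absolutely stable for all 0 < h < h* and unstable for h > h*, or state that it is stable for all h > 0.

On y'=λy, z=hλ:
  k1=λy_n ⇒ h·k1=z·y_n;  k2=λ(1+7/12z)y_n ⇒ h·k2=z(1+7/12z)y_n
  y_{n+1}/y_n = 1 + 2/3z + 1/3z(1+7/12z) = 1 + z + 7/36z²
  Hence R(z) = 1 + z + 7/36z².

Need |R(x)|<1, x<0.
x=-0.32: |R|=0.6999
R=1: x+7/36x²=0 ⇒ x=−36/7=-5.1429; min R=1−1/(4·7/36)=-0.2857>−1
Confirm numerically:
  x=-4.667: |R|=0.56817 <1
  x=-4.098: |R|=0.16742 <1
  x=-3.209: |R|=0.20667 <1
  x=-2.715: |R|=0.28171 <1
  x=-5.501: |R|=1.38308 >1
  x=-5.491: |R|=1.37171 >1
Interval (-5.1429, 0).

(-5.1429,0); λ=-10 ⇒ h* = (36/7)/10 = 0.5143.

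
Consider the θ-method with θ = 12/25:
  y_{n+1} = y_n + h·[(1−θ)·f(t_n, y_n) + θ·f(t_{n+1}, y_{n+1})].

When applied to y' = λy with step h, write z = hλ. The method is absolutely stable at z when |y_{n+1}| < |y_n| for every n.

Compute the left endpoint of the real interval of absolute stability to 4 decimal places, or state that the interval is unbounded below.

Test eqn y'=λy, z=hλ:
  y_{n+1} = y_n + z·[13/25·y_n + 12/25·y_{n+1}] ⇒ (1 − 12/25z)y_{n+1} = (1 + 13/25z)y_n
  ⇒ R(z) = (1 + 13/25z)/(1 − 12/25z).

Solve |R(x)|<1 on ℝ⁻.
x=-1.3: |R|=0.1995
R=−1: 1+13/25x = −1+12/25x ⇒ -1/25x=2 ⇒ x=2/(-1/25)=-50.0000
Confirm numerically:
  x=-49.873: |R|=0.99980 <1
  x=-36.822: |R|=0.97177 <1
  x=-27.567: |R|=0.93695 <1
  x=-50.277: |R|=1.00044 >1
  x=-50.145: |R|=1.00023 >1
  x=-50.067: |R|=1.00011 >1
So |R|<1 on (-50.0000, 0).

left endpoint -50.0000.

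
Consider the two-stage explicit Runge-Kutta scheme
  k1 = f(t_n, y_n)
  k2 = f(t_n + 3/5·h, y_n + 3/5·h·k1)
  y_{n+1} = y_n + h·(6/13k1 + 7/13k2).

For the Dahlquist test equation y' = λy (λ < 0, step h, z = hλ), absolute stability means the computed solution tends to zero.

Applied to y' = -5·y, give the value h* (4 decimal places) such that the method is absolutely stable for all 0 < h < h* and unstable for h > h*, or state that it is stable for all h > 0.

Test eqn y'=λy, z=hλ:
  k1=λy_n ⇒ h·k1=z·y_n;  k2=λ(1+3/5z)y_n ⇒ h·k2=z(1+3/5z)y_n
  y_{n+1}/y_n = 1 + 6/13z + 7/13z(1+3/5z) = 1 + z + 21/65z²
  R(z) = 1 + z + 21/65z².

Find x<0 with |R(x)|<1.
x=-1.4: |R|=0.2332
R=1: x+21/65x²=0 ⇒ x=−65/21=-3.0952; min R=1−1/(4·21/65)=0.2262>−1
Confirm numerically:
  x=-2.854: |R|=0.77756 <1
  x=-1.257: |R|=0.25348 <1
  x=-1.241: |R|=0.25656 <1
  x=-3.494: |R|=1.45013 >1
  x=-3.141: |R|=1.04644 >1
So |R|<1 on (-3.0952, 0).

(-3.0952,0); λ=-5 ⇒ h* = (65/21)/5 = 0.6190.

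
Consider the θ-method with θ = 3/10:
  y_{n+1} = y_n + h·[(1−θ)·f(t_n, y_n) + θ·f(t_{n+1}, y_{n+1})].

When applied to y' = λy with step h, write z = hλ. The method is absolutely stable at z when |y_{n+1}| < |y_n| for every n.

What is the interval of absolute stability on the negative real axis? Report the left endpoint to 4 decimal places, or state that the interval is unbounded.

Set f=λy, z=hλ:
  y_{n+1} = y_n + z·[7/10·y_n + 3/10·y_{n+1}] ⇒ (1 − 3/10z)y_{n+1} = (1 + 7/10z)y_n
  ⇒ R(z) = (1 + 7/10z)/(1 − 3/10z).

Boundary: |R(x)|=1, x<0.
x=-1.01: |R|=0.2249
R=−1: 1+7/10x = −1+3/10x ⇒ -2/5x=2 ⇒ x=2/(-2/5)=-5.0000
Confirm numerically:
  x=-4.724: |R|=0.95433 <1
  x=-3.382: |R|=0.67875 <1
  x=-2.078: |R|=0.28003 <1
  x=-2.010: |R|=0.25390 <1
  x=-5.299: |R|=1.04618 >1
  x=-5.070: |R|=1.01111 >1
Stable set (-5.0000, 0).

(-5.0000, 0).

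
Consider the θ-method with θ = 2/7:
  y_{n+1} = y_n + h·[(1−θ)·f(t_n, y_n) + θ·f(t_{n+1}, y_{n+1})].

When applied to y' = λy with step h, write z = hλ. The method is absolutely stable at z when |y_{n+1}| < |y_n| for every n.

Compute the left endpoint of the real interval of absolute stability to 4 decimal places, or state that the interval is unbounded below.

On y'=λy, z=hλ:
  y_{n+1} = y_n + z·[5/7·y_n + 2/7·y_{n+1}] ⇒ (1 − 2/7z)y_{n+1} = (1 + 5/7z)y_n
  R(z) = (1 + 5/7z)/(1 − 2/7z).

Need |R(x)|<1, x<0.
x=-1.6: |R|=0.0980
R=−1: 1+5/7x = −1+2/7x ⇒ -3/7x=2 ⇒ x=2/(-3/7)=-4.6667
Confirm numerically:
  x=-2.181: |R|=0.34369 <1
  x=-2.045: |R|=0.29080 <1
  x=-1.937: |R|=0.24692 <1
  x=-5.033: |R|=1.06440 >1
  x=-4.985: |R|=1.05628 >1
  x=-4.694: |R|=1.00500 >1
Stable set (-4.6667, 0).

z* = -4.6667.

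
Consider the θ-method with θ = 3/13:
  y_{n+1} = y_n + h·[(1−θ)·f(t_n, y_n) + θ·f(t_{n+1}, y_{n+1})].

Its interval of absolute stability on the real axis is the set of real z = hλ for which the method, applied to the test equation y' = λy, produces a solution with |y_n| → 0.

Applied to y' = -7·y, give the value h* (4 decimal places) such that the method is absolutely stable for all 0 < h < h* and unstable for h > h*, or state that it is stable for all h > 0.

Test eqn y'=λy, z=hλ:
  y_{n+1} = y_n + z·[10/13·y_n + 3/13·y_{n+1}] ⇒ (1 − 3/13z)y_{n+1} = (1 + 10/13z)y_n
  R(z) = (1 + 10/13z)/(1 − 3/13z).

Solve |R(x)|<1 on ℝ⁻.
x=-0.64: |R|=0.4424
R=−1: 1+10/13x = −1+3/13x ⇒ -7/13x=2 ⇒ x=2/(-7/13)=-3.7143
Confirm numerically:
  x=-3.565: |R|=0.95590 <1
  x=-3.449: |R|=0.92046 <1
  x=-2.350: |R|=0.52369 <1
  x=-2.302: |R|=0.50337 <1
  x=-3.990: |R|=1.07729 >1
  x=-3.968: |R|=1.07131 >1
So |R|<1 on (-3.7143, 0).

(-3.7143,0); λ=-7 ⇒ h* = (26/7)/7 = 0.5306.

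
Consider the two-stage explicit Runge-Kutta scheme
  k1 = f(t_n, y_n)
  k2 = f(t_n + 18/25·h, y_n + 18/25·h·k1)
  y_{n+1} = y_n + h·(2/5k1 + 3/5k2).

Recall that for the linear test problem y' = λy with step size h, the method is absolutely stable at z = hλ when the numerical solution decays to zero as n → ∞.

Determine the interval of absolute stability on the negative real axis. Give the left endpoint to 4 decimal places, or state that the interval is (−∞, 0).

z∈(-2.3148,0).

On y'=λy, z=hλ:
  k1=λy_n ⇒ h·k1=z·y_n;  k2=λ(1+18/25z)y_n ⇒ h·k2=z(1+18/25z)y_n
  y_{n+1}/y_n = 1 + 2/5z + 3/5z(1+18/25z) = 1 + z + 54/125z²
  ⇒ R(z) = 1 + z + 54/125z².

Need |R(x)|<1, x<0.
x=-0.68: |R|=0.5198
R=1: x+54/125x²=0 ⇒ x=−125/54=-2.3148; min R=1−1/(4·54/125)=0.4213>−1
Confirm numerically:
  x=-2.239: |R|=0.92667 <1
  x=-1.839: |R|=0.62199 <1
  x=-1.792: |R|=0.59527 <1
  x=-1.110: |R|=0.42227 <1
  x=-2.821: |R|=1.61687 >1
  x=-2.478: |R|=1.17469 >1
Interval (-2.3148, 0).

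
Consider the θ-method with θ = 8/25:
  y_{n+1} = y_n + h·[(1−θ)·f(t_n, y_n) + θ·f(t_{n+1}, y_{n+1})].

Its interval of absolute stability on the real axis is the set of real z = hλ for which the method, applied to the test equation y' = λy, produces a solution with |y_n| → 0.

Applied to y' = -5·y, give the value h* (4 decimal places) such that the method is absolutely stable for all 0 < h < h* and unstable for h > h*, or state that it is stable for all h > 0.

On y'=λy, z=hλ:
  y_{n+1} = y_n + z·[17/25·y_n + 8/25·y_{n+1}] ⇒ (1 − 8/25z)y_{n+1} = (1 + 17/25z)y_n
  R(z) = (1 + 17/25z)/(1 − 8/25z).

Boundary: |R(x)|=1, x<0.
x=-0.85: |R|=0.3318
R=−1: 1+17/25x = −1+8/25x ⇒ -9/25x=2 ⇒ x=2/(-9/25)=-5.5556
Confirm numerically:
  x=-4.401: |R|=0.82741 <1
  x=-4.353: |R|=0.81909 <1
  x=-2.369: |R|=0.34749 <1
  x=-5.944: |R|=1.04819 >1
  x=-5.883: |R|=1.04089 >1
  x=-5.747: |R|=1.02428 >1
So |R|<1 on (-5.5556, 0).

(-5.5556,0); λ=-5 ⇒ h* = (50/9)/5 = 1.1111.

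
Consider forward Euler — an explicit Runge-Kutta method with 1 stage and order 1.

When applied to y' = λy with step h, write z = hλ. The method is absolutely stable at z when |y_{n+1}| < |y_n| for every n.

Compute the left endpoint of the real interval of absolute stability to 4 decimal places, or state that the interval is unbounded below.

left endpoint -2.0000.

With y'=λy (z=hλ):
  order 1, 1-stage ⇒ R(z)=1+z
  (e.g. R(-0.71)=0.29000, |R|=0.29000)

Solve |R(x)|<1 on ℝ⁻.
x=-0.71: |R|=0.2900
|R(-1.97)|=0.9700 |R(-1.64)|=0.6400
Bisect:
  x_lo=-2.4042 |R|=1.4042  x_hi=-0.2235 |R|=0.7765
  mid=-1.31385 |R|=0.31385 →hi
  mid=-1.85901 |R|=0.85901 →hi
  mid=-2.13158 |R|=1.13158 →lo
  mid=-1.99529 |R|=0.99529 →hi
  mid=-2.06344 |R|=1.06344 →lo
  mid=-2.02937 |R|=1.02937 →lo
  mid=-2.01233 |R|=1.01233 →lo
  mid=-2.00381 |R|=1.00381 →lo
  ...
  [-2.00009,-1.99995] ⇒ x*=-2.0000
Interval (-2.0000, 0).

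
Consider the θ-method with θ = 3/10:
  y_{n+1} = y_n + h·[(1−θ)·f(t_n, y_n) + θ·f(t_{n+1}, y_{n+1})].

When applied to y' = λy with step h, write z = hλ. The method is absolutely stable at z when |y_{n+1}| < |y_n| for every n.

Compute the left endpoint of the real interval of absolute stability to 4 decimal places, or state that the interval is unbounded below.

z* = -5.0000.

Set f=λy, z=hλ:
  y_{n+1} = y_n + z·[7/10·y_n + 3/10·y_{n+1}] ⇒ (1 − 3/10z)y_{n+1} = (1 + 7/10z)y_n
  R(z) = (1 + 7/10z)/(1 − 3/10z).

Boundary: |R(x)|=1, x<0.
x=-1.77: |R|=0.1561
R=−1: 1+7/10x = −1+3/10x ⇒ -2/5x=2 ⇒ x=2/(-2/5)=-5.0000
Confirm numerically:
  x=-4.320: |R|=0.88153 <1
  x=-4.271: |R|=0.87218 <1
  x=-3.793: |R|=0.77417 <1
  x=-2.298: |R|=0.36025 <1
  x=-5.352: |R|=1.05404 >1
  x=-5.321: |R|=1.04945 >1
  x=-5.215: |R|=1.03353 >1
Stable set (-5.0000, 0).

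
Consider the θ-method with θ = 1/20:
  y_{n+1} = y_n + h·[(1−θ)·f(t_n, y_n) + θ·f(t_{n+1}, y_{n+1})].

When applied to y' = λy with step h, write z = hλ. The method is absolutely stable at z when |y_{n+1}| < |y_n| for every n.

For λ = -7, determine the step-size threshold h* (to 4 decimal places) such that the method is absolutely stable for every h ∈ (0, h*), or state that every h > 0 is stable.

(-2.2222,0); λ=-7 ⇒ h* = (20/9)/7 = 0.3175.

Set f=λy, z=hλ:
  y_{n+1} = y_n + z·[19/20·y_n + 1/20·y_{n+1}] ⇒ (1 − 1/20z)y_{n+1} = (1 + 19/20z)y_n
  R(z) = (1 + 19/20z)/(1 − 1/20z).

Need |R(x)|<1, x<0.
x=-0.73: |R|=0.2957
R=−1: 1+19/20x = −1+1/20x ⇒ -9/10x=2 ⇒ x=2/(-9/10)=-2.2222
Confirm numerically:
  x=-2.194: |R|=0.97711 <1
  x=-1.480: |R|=0.37803 <1
  x=-1.088: |R|=0.03187 <1
  x=-2.708: |R|=1.38506 >1
  x=-2.386: |R|=1.13169 >1
Stable set (-2.2222, 0).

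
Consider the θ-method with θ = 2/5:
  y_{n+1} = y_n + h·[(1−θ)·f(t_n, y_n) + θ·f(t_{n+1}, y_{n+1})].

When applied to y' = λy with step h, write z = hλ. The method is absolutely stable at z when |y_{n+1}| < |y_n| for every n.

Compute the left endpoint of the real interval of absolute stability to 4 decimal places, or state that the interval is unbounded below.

left endpoint -10.0000.

Set f=λy, z=hλ:
  y_{n+1} = y_n + z·[3/5·y_n + 2/5·y_{n+1}] ⇒ (1 − 2/5z)y_{n+1} = (1 + 3/5z)y_n
  so R(z) = (1 + 3/5z)/(1 − 2/5z).

Need |R(x)|<1, x<0.
x=-1.69: |R|=0.0084
R=−1: 1+3/5x = −1+2/5x ⇒ -1/5x=2 ⇒ x=2/(-1/5)=-10.0000
Confirm numerically:
  x=-7.367: |R|=0.86658 <1
  x=-6.817: |R|=0.82918 <1
  x=-6.554: |R|=0.80970 <1
  x=-4.036: |R|=0.54376 <1
  x=-10.478: |R|=1.01842 >1
  x=-10.416: |R|=1.01610 >1
  x=-10.122: |R|=1.00483 >1
So |R|<1 on (-10.0000, 0).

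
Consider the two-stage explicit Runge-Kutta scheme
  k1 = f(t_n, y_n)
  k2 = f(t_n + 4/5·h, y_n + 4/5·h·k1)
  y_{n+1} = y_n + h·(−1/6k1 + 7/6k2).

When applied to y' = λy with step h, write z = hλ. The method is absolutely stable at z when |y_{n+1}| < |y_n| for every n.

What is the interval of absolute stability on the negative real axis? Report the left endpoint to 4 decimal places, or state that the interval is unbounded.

Test eqn y'=λy, z=hλ:
  k1=λy_n ⇒ h·k1=z·y_n;  k2=λ(1+4/5z)y_n ⇒ h·k2=z(1+4/5z)y_n
  y_{n+1}/y_n = 1 − 1/6z + 7/6z(1+4/5z) = 1 + z + 14/15z²
  so R(z) = 1 + z + 14/15z².

Find x<0 with |R(x)|<1.
x=-1.22: |R|=1.1692
R=1: x+14/15x²=0 ⇒ x=−15/14=-1.0714; min R=1−1/(4·14/15)=0.7321>−1
Confirm numerically:
  x=-0.920: |R|=0.86997 <1
  x=-0.904: |R|=0.85873 <1
  x=-0.563: |R|=0.73284 <1
  x=-1.379: |R|=1.39586 >1
  x=-1.237: |R|=1.19116 >1
  x=-1.096: |R|=1.02513 >1
So |R|<1 on (-1.0714, 0).

(-1.0714, 0).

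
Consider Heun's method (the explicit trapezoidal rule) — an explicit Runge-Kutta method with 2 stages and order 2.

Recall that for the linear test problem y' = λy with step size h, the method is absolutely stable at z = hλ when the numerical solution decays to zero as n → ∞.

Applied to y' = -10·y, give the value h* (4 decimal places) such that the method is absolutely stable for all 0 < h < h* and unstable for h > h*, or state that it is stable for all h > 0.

(-2.0000,0); λ=-10 ⇒ h* = 0.2000.

On y'=λy, z=hλ:
  order 2, 2-stage ⇒ R(z)=1+z+z^2/2
  (e.g. R(-1.2)=0.52000, |R|=0.52000)

Solve |R(x)|<1 on ℝ⁻.
x=-1.2: |R|=0.5200
|R(-2.26)|=1.2938 |R(-1.45)|=0.6013 |R(-0.78)|=0.5242
Bisect:
  x_lo=-2.8542 |R|=2.2190  x_hi=-0.1411 |R|=0.8689
  mid=-1.49763 |R|=0.62382 →hi
  mid=-2.17590 |R|=1.19137 →lo
  mid=-1.83677 |R|=0.85009 →hi
  mid=-2.00633 |R|=1.00635 →lo
  mid=-1.92155 |R|=0.92463 →hi
  mid=-1.96394 |R|=0.96459 →hi
  mid=-1.98514 |R|=0.98525 →hi
  mid=-1.99573 |R|=0.99574 →hi
  mid=-2.00103 |R|=1.00103 →lo
  mid=-1.99838 |R|=0.99838 →hi
  ...
  [-2.00004,-1.99987] ⇒ x*=-2.0000
So |R|<1 on (-2.0000, 0).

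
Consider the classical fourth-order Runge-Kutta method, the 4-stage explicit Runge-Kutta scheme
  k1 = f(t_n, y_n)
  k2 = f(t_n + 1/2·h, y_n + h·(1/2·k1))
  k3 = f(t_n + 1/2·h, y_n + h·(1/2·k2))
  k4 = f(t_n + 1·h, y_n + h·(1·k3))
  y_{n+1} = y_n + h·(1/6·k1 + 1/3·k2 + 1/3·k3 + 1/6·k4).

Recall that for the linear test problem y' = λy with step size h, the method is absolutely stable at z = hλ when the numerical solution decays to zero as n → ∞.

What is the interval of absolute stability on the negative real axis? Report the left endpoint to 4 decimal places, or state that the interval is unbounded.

With y'=λy (z=hλ):
  order 4, 4-stage ⇒ R(z)=1+z+z^2/2+z^3/6+z^4/24
  (e.g. R(-0.56)=0.57163, |R|=0.57163)

Boundary: |R(x)|=1, x<0.
x=-0.56: |R|=0.5716
|R(-2.85)|=1.1020 |R(-2.69)|=0.8656 |R(-2.47)|=0.6198
Bisect:
  x_lo=-3.3513 |R|=2.2469  x_hi=-0.3128 |R|=0.7314
  mid=-1.83204 |R|=0.29070 →hi
  mid=-2.59166 |R|=0.74520 →hi
  mid=-2.97146 |R|=1.31894 →lo
  mid=-2.78156 |R|=0.99439 →hi
  mid=-2.87651 |R|=1.14647 →lo
  mid=-2.82904 |R|=1.06798 →lo
  mid=-2.80530 |R|=1.03058 →lo
  mid=-2.79343 |R|=1.01234 →lo
  ...
  [-2.78545,-2.78527] ⇒ x*=-2.7853
So |R|<1 on (-2.7853, 0).

(-2.7853, 0).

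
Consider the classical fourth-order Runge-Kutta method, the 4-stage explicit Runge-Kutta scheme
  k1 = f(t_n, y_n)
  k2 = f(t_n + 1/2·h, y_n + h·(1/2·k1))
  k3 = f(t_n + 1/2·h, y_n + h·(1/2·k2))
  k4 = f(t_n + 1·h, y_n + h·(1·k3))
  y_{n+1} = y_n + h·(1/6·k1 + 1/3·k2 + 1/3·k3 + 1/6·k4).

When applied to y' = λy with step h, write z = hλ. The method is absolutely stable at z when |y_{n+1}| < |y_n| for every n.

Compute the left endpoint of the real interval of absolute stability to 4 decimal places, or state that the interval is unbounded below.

Set f=λy, z=hλ:
  order 4, 4-stage ⇒ R(z)=1+z+z^2/2+z^3/6+z^4/24
  (e.g. R(-1.38)=0.28530, |R|=0.28530)

Need |R(x)|<1, x<0.
x=-1.38: |R|=0.2853
|R(-2.47)|=0.6198 |R(-2.46)|=0.6106 |R(-1.24)|=0.3095
Bisect:
  x_lo=-3.1060 |R|=1.6015  x_hi=-0.1443 |R|=0.8656
  mid=-1.62515 |R|=0.27068 →hi
  mid=-2.36558 |R|=0.53090 →hi
  mid=-2.73579 |R|=0.92790 →hi
  mid=-2.92090 |R|=1.22446 →lo
  mid=-2.82834 |R|=1.06687 →lo
  mid=-2.78207 |R|=0.99515 →hi
  mid=-2.80521 |R|=1.03044 →lo
  mid=-2.79364 |R|=1.01265 →lo
  mid=-2.78785 |R|=1.00387 →lo
  ...
  [-2.78532,-2.78514] ⇒ x*=-2.7853
So |R|<1 on (-2.7853, 0).

left endpoint -2.7853.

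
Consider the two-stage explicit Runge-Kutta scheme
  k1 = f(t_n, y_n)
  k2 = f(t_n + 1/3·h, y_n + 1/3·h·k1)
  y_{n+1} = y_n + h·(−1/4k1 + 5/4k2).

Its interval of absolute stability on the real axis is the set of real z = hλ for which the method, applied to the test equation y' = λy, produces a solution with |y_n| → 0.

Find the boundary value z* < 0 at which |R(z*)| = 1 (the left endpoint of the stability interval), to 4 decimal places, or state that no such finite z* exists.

Test eqn y'=λy, z=hλ:
  k1=λy_n ⇒ h·k1=z·y_n;  k2=λ(1+1/3z)y_n ⇒ h·k2=z(1+1/3z)y_n
  y_{n+1}/y_n = 1 − 1/4z + 5/4z(1+1/3z) = 1 + z + 5/12z²
  Hence R(z) = 1 + z + 5/12z².

Boundary: |R(x)|=1, x<0.
x=-1.44: |R|=0.4240
R=1: x+5/12x²=0 ⇒ x=−12/5=-2.4000; min R=1−1/(4·5/12)=0.4000>−1
Confirm numerically:
  x=-2.227: |R|=0.83947 <1
  x=-1.819: |R|=0.55965 <1
  x=-1.693: |R|=0.50127 <1
  x=-1.556: |R|=0.45281 <1
  x=-2.962: |R|=1.69360 >1
  x=-2.692: |R|=1.32753 >1
  x=-2.691: |R|=1.32628 >1
So |R|<1 on (-2.4000, 0).

left endpoint -2.4000.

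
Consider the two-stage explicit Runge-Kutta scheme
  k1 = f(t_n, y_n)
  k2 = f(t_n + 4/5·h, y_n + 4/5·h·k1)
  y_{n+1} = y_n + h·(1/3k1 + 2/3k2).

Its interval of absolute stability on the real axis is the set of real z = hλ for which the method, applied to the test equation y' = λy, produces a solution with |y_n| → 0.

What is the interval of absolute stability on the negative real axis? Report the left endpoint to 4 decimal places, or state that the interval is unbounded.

On y'=λy, z=hλ:
  k1=λy_n ⇒ h·k1=z·y_n;  k2=λ(1+4/5z)y_n ⇒ h·k2=z(1+4/5z)y_n
  y_{n+1}/y_n = 1 + 1/3z + 2/3z(1+4/5z) = 1 + z + 8/15z²
  ⇒ R(z) = 1 + z + 8/15z².

Solve |R(x)|<1 on ℝ⁻.
x=-1.5: |R|=0.7000
R=1: x+8/15x²=0 ⇒ x=−15/8=-1.8750; min R=1−1/(4·8/15)=0.5312>−1
Confirm numerically:
  x=-1.256: |R|=0.58535 <1
  x=-1.060: |R|=0.53925 <1
  x=-0.984: |R|=0.53240 <1
  x=-2.085: |R|=1.23352 >1
  x=-1.995: |R|=1.12768 >1
  x=-1.943: |R|=1.07047 >1
So |R|<1 on (-1.8750, 0).

(-1.8750, 0).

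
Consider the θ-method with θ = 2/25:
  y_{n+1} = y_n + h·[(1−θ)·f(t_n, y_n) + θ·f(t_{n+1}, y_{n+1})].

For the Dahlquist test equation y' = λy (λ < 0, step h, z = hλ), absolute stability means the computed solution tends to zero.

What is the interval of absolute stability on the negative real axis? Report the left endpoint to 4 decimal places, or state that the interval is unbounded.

Set f=λy, z=hλ:
  y_{n+1} = y_n + z·[23/25·y_n + 2/25·y_{n+1}] ⇒ (1 − 2/25z)y_{n+1} = (1 + 23/25z)y_n
  R(z) = (1 + 23/25z)/(1 − 2/25z).

Boundary: |R(x)|=1, x<0.
x=-1.29: |R|=0.1693
R=−1: 1+23/25x = −1+2/25x ⇒ -21/25x=2 ⇒ x=2/(-21/25)=-2.3810
Confirm numerically:
  x=-2.021: |R|=0.73972 <1
  x=-1.142: |R|=0.04640 <1
  x=-1.020: |R|=0.05695 <1
  x=-2.821: |R|=1.30158 >1
  x=-2.475: |R|=1.06594 >1
  x=-2.405: |R|=1.01694 >1
Interval (-2.3810, 0).

z∈(-2.3810,0).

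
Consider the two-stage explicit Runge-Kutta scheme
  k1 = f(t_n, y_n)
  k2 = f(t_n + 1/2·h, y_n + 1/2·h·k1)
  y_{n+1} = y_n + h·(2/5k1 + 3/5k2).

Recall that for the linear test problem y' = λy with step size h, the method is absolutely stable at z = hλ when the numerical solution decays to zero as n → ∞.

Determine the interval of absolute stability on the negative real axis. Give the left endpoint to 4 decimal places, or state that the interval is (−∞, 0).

z∈(-3.3333,0).

On y'=λy, z=hλ:
  k1=λy_n ⇒ h·k1=z·y_n;  k2=λ(1+1/2z)y_n ⇒ h·k2=z(1+1/2z)y_n
  y_{n+1}/y_n = 1 + 2/5z + 3/5z(1+1/2z) = 1 + z + 3/10z²
  Hence R(z) = 1 + z + 3/10z².

Need |R(x)|<1, x<0.
x=-1.73: |R|=0.1679
R=1: x+3/10x²=0 ⇒ x=−10/3=-3.3333; min R=1−1/(4·3/10)=0.1667>−1
Confirm numerically:
  x=-2.871: |R|=0.60179 <1
  x=-2.665: |R|=0.46567 <1
  x=-2.498: |R|=0.37400 <1
  x=-1.709: |R|=0.16720 <1
  x=-3.796: |R|=1.52688 >1
  x=-3.763: |R|=1.48505 >1
  x=-3.433: |R|=1.10265 >1
So |R|<1 on (-3.3333, 0).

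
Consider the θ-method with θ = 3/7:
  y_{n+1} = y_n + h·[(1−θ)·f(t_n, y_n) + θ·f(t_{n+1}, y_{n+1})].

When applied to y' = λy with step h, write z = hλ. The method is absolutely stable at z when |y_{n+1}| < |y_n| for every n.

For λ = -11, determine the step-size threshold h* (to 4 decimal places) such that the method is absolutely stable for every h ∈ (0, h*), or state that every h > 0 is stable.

(-14.0000,0); λ=-11 ⇒ h* = (14)/11 = 1.2727.

On y'=λy, z=hλ:
  y_{n+1} = y_n + z·[4/7·y_n + 3/7·y_{n+1}] ⇒ (1 − 3/7z)y_{n+1} = (1 + 4/7z)y_n
  R(z) = (1 + 4/7z)/(1 − 3/7z).

Boundary: |R(x)|=1, x<0.
x=-1.48: |R|=0.0944
R=−1: 1+4/7x = −1+3/7x ⇒ -1/7x=2 ⇒ x=2/(-1/7)=-14.0000
Confirm numerically:
  x=-11.055: |R|=0.92668 <1
  x=-9.831: |R|=0.88576 <1
  x=-8.525: |R|=0.83193 <1
  x=-14.456: |R|=1.00905 >1
  x=-14.118: |R|=1.00239 >1
Interval (-14.0000, 0).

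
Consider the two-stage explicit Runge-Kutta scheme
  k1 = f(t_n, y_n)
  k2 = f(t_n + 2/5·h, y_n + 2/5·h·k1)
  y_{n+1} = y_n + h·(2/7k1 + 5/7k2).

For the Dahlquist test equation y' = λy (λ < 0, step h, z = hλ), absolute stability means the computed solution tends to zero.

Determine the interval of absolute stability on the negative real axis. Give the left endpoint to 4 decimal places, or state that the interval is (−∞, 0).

Set f=λy, z=hλ:
  k1=λy_n ⇒ h·k1=z·y_n;  k2=λ(1+2/5z)y_n ⇒ h·k2=z(1+2/5z)y_n
  y_{n+1}/y_n = 1 + 2/7z + 5/7z(1+2/5z) = 1 + z + 2/7z²
  ⇒ R(z) = 1 + z + 2/7z².

Boundary: |R(x)|=1, x<0.
x=-0.87: |R|=0.3463
R=1: x+2/7x²=0 ⇒ x=−7/2=-3.5000; min R=1−1/(4·2/7)=0.1250>−1
Confirm numerically:
  x=-2.890: |R|=0.49631 <1
  x=-2.528: |R|=0.29794 <1
  x=-1.471: |R|=0.14724 <1
  x=-1.420: |R|=0.15611 <1
  x=-3.931: |R|=1.48407 >1
  x=-3.916: |R|=1.46544 >1
  x=-3.643: |R|=1.14884 >1
Interval (-3.5000, 0).

z∈(-3.5000,0).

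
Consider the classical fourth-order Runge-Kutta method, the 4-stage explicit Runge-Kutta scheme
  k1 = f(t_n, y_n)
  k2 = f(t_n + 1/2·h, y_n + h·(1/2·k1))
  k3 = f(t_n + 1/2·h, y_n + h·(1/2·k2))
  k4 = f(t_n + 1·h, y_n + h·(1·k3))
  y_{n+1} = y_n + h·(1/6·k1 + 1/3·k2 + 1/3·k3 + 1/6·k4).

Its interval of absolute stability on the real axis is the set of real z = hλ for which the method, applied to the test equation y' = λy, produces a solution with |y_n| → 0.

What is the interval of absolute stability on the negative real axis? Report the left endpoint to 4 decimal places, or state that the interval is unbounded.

With y'=λy (z=hλ):
  order 4, 4-stage ⇒ R(z)=1+z+z^2/2+z^3/6+z^4/24
  (e.g. R(-0.51)=0.60076, |R|=0.60076)

Need |R(x)|<1, x<0.
x=-0.51: |R|=0.6008
|R(-3.08)|=1.5432 |R(-2.41)|=0.5667 |R(-2.36)|=0.5266
Bisect:
  x_lo=-3.1953 |R|=1.8159  x_hi=-0.2726 |R|=0.7614
  mid=-1.73398 |R|=0.27711 →hi
  mid=-2.46466 |R|=0.61484 →hi
  mid=-2.83000 |R|=1.06953 →lo
  mid=-2.64733 |R|=0.81116 →hi
  mid=-2.73867 |R|=0.93195 →hi
  mid=-2.78434 |R|=0.99856 →hi
  mid=-2.80717 |R|=1.03349 →lo
  ...
  [-2.78541,-2.78523] ⇒ x*=-2.7853
So |R|<1 on (-2.7853, 0).

z∈(-2.7853,0).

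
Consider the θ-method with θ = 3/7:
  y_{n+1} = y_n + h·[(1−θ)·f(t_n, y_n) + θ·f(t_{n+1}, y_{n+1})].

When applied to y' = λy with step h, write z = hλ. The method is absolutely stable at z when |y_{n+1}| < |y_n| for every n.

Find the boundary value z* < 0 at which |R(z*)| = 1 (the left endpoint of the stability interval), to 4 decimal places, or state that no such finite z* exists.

On y'=λy, z=hλ:
  y_{n+1} = y_n + z·[4/7·y_n + 3/7·y_{n+1}] ⇒ (1 − 3/7z)y_{n+1} = (1 + 4/7z)y_n
  R(z) = (1 + 4/7z)/(1 − 3/7z).

Need |R(x)|<1, x<0.
x=-0.92: |R|=0.3402
R=−1: 1+4/7x = −1+3/7x ⇒ -1/7x=2 ⇒ x=2/(-1/7)=-14.0000
Confirm numerically:
  x=-13.188: |R|=0.98256 <1
  x=-12.353: |R|=0.96262 <1
  x=-11.974: |R|=0.95280 <1
  x=-10.729: |R|=0.91653 <1
  x=-14.483: |R|=1.00957 >1
  x=-14.347: |R|=1.00693 >1
  x=-14.346: |R|=1.00691 >1
Interval (-14.0000, 0).

left endpoint -14.0000.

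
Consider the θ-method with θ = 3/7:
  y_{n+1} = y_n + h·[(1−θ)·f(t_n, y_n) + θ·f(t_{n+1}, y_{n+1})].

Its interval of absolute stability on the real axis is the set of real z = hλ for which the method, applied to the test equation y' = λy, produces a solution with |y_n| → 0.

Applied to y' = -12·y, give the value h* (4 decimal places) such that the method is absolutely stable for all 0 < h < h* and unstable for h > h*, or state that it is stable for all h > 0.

With y'=λy (z=hλ):
  y_{n+1} = y_n + z·[4/7·y_n + 3/7·y_{n+1}] ⇒ (1 − 3/7z)y_{n+1} = (1 + 4/7z)y_n
  so R(z) = (1 + 4/7z)/(1 − 3/7z).

Find x<0 with |R(x)|<1.
x=-1.39: |R|=0.1289
R=−1: 1+4/7x = −1+3/7x ⇒ -1/7x=2 ⇒ x=2/(-1/7)=-14.0000
Confirm numerically:
  x=-12.623: |R|=0.96931 <1
  x=-11.025: |R|=0.92576 <1
  x=-7.627: |R|=0.78672 <1
  x=-5.691: |R|=0.65484 <1
  x=-14.498: |R|=1.00986 >1
  x=-14.369: |R|=1.00736 >1
Stable set (-14.0000, 0).

(-14.0000,0); λ=-12 ⇒ h* = (14)/12 = 1.1667.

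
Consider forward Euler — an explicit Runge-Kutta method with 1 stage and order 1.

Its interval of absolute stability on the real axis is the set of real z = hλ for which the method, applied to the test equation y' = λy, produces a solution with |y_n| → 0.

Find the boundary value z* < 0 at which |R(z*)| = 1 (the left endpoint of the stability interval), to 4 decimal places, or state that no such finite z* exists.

With y'=λy (z=hλ):
  order 1, 1-stage ⇒ R(z)=1+z
  (e.g. R(-1.72)=-0.72000, |R|=0.72000)

Boundary: |R(x)|=1, x<0.
x=-1.72: |R|=0.7200
|R(-1.56)|=0.5600 |R(-1.21)|=0.2100 |R(-0.63)|=0.3700
Bisect:
  x_lo=-2.5400 |R|=1.5400  x_hi=-0.2706 |R|=0.7294
  mid=-1.40531 |R|=0.40531 →hi
  mid=-1.97266 |R|=0.97266 →hi
  mid=-2.25634 |R|=1.25634 →lo
  mid=-2.11450 |R|=1.11450 →lo
  mid=-2.04358 |R|=1.04358 →lo
  mid=-2.00812 |R|=1.00812 →lo
  mid=-1.99039 |R|=0.99039 →hi
  mid=-1.99926 |R|=0.99926 →hi
  mid=-2.00369 |R|=1.00369 →lo
  ...
  [-2.00009,-1.99995] ⇒ x*=-2.0000
Stable set (-2.0000, 0).

left endpoint -2.0000.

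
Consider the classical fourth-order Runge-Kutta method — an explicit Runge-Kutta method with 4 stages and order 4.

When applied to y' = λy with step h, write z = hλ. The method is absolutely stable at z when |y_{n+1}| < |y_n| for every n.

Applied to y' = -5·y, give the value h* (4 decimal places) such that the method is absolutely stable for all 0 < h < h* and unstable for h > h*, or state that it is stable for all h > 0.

With y'=λy (z=hλ):
  order 4, 4-stage ⇒ R(z)=1+z+z^2/2+z^3/6+z^4/24
  (e.g. R(-0.82)=0.44314, |R|=0.44314)

Find x<0 with |R(x)|<1.
x=-0.82: |R|=0.4431
|R(-1.74)|=0.2777 |R(-1.54)|=0.2714 |R(-1.37)|=0.2867
Bisect:
  x_lo=-3.3520 |R|=2.2491  x_hi=-0.2696 |R|=0.7637
  mid=-1.81080 |R|=0.28709 →hi
  mid=-2.58140 |R|=0.73366 →hi
  mid=-2.96670 |R|=1.30978 →lo
  mid=-2.77405 |R|=0.98318 →hi
  mid=-2.87038 |R|=1.13604 →lo
  mid=-2.82222 |R|=1.05711 →lo
  mid=-2.79813 |R|=1.01953 →lo
  mid=-2.78609 |R|=1.00121 →lo
  mid=-2.78007 |R|=0.99216 →hi
  ...
  [-2.78534,-2.78515] ⇒ x*=-2.7853
So |R|<1 on (-2.7853, 0).

(-2.7853,0); λ=-5 ⇒ h* = 0.5571.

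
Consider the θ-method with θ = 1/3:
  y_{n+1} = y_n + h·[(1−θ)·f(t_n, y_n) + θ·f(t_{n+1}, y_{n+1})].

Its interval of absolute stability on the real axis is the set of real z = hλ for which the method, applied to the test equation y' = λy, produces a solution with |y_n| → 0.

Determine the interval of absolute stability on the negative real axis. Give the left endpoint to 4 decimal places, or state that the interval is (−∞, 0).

Set f=λy, z=hλ:
  y_{n+1} = y_n + z·[2/3·y_n + 1/3·y_{n+1}] ⇒ (1 − 1/3z)y_{n+1} = (1 + 2/3z)y_n
  R(z) = (1 + 2/3z)/(1 − 1/3z).

Need |R(x)|<1, x<0.
x=-1.51: |R|=0.0044
R=−1: 1+2/3x = −1+1/3x ⇒ -1/3x=2 ⇒ x=2/(-1/3)=-6.0000
Confirm numerically:
  x=-5.830: |R|=0.98075 <1
  x=-5.579: |R|=0.95093 <1
  x=-3.614: |R|=0.63925 <1
  x=-2.772: |R|=0.44075 <1
  x=-6.595: |R|=1.06201 >1
  x=-6.502: |R|=1.05283 >1
  x=-6.279: |R|=1.03007 >1
Stable set (-6.0000, 0).

z∈(-6.0000,0).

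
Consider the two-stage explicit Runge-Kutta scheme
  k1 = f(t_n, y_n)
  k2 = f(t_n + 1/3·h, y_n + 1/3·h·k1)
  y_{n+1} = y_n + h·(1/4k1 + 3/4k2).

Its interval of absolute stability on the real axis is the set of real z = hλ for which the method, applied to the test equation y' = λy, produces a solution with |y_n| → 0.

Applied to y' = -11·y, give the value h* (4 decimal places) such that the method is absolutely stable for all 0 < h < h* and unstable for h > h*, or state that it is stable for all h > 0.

(-4.0000,0); λ=-11 ⇒ h* = (4)/11 = 0.3636.

On y'=λy, z=hλ:
  k1=λy_n ⇒ h·k1=z·y_n;  k2=λ(1+1/3z)y_n ⇒ h·k2=z(1+1/3z)y_n
  y_{n+1}/y_n = 1 + 1/4z + 3/4z(1+1/3z) = 1 + z + 1/4z²
  ⇒ R(z) = 1 + z + 1/4z².

Find x<0 with |R(x)|<1.
x=-1.31: |R|=0.1190
R=1: x+1/4x²=0 ⇒ x=−4=-4.0000; min R=1−1/(4·1/4)=0.0000>−1
Confirm numerically:
  x=-3.136: |R|=0.32262 <1
  x=-3.081: |R|=0.29214 <1
  x=-2.417: |R|=0.04347 <1
  x=-2.200: |R|=0.01000 <1
  x=-4.586: |R|=1.67185 >1
  x=-4.286: |R|=1.30645 >1
Stable set (-4.0000, 0).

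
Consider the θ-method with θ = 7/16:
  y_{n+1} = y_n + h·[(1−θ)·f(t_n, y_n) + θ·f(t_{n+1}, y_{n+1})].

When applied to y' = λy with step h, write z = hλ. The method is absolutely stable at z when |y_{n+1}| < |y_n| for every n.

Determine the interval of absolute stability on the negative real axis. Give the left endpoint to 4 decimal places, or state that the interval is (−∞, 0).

Set f=λy, z=hλ:
  y_{n+1} = y_n + z·[9/16·y_n + 7/16·y_{n+1}] ⇒ (1 − 7/16z)y_{n+1} = (1 + 9/16z)y_n
  so R(z) = (1 + 9/16z)/(1 − 7/16z).

Find x<0 with |R(x)|<1.
x=-1.05: |R|=0.2805
R=−1: 1+9/16x = −1+7/16x ⇒ -1/8x=2 ⇒ x=2/(-1/8)=-16.0000
Confirm numerically:
  x=-11.708: |R|=0.91237 <1
  x=-10.734: |R|=0.88444 <1
  x=-7.197: |R|=0.73477 <1
  x=-16.497: |R|=1.00756 >1
  x=-16.381: |R|=1.00583 >1
  x=-16.097: |R|=1.00151 >1
Interval (-16.0000, 0).

(-16.0000, 0).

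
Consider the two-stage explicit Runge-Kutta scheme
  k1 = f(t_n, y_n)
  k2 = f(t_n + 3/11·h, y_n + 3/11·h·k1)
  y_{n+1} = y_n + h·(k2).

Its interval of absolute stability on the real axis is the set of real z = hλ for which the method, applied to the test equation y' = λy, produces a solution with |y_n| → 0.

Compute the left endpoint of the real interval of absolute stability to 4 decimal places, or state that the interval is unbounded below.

On y'=λy, z=hλ:
  k1=λy_n ⇒ h·k1=z·y_n;  k2=λ(1+3/11z)y_n ⇒ h·k2=z(1+3/11z)y_n
  y_{n+1}/y_n = 1 + z(1+3/11z) = 1 + z + 3/11z²
  Hence R(z) = 1 + z + 3/11z².

Find x<0 with |R(x)|<1.
x=-0.61: |R|=0.4915
R=1: x+3/11x²=0 ⇒ x=−11/3=-3.6667; min R=1−1/(4·3/11)=0.0833>−1
Confirm numerically:
  x=-3.476: |R|=0.81925 <1
  x=-2.638: |R|=0.25992 <1
  x=-2.254: |R|=0.13160 <1
  x=-4.266: |R|=1.69730 >1
  x=-3.875: |R|=1.22017 >1
So |R|<1 on (-3.6667, 0).

z* = -3.6667.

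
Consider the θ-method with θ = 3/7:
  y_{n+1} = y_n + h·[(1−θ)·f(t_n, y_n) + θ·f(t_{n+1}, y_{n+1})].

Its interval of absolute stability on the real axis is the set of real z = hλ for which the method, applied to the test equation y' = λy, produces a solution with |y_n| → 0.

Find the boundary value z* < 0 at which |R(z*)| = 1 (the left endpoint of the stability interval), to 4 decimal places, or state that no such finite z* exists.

z* = -14.0000.

With y'=λy (z=hλ):
  y_{n+1} = y_n + z·[4/7·y_n + 3/7·y_{n+1}] ⇒ (1 − 3/7z)y_{n+1} = (1 + 4/7z)y_n
  Hence R(z) = (1 + 4/7z)/(1 − 3/7z).

Need |R(x)|<1, x<0.
x=-1.15: |R|=0.2297
R=−1: 1+4/7x = −1+3/7x ⇒ -1/7x=2 ⇒ x=2/(-1/7)=-14.0000
Confirm numerically:
  x=-9.933: |R|=0.88948 <1
  x=-9.288: |R|=0.86485 <1
  x=-8.673: |R|=0.83867 <1
  x=-14.563: |R|=1.01111 >1
  x=-14.340: |R|=1.00680 >1
  x=-14.305: |R|=1.00611 >1
Interval (-14.0000, 0).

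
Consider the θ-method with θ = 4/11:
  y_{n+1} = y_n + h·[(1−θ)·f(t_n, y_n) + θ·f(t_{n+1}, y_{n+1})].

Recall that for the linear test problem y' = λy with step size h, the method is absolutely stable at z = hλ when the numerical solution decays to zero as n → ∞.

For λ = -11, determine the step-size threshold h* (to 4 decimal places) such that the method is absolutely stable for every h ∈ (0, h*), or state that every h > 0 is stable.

On y'=λy, z=hλ:
  y_{n+1} = y_n + z·[7/11·y_n + 4/11·y_{n+1}] ⇒ (1 − 4/11z)y_{n+1} = (1 + 7/11z)y_n
  Hence R(z) = (1 + 7/11z)/(1 − 4/11z).

Find x<0 with |R(x)|<1.
x=-1.61: |R|=0.0155
R=−1: 1+7/11x = −1+4/11x ⇒ -3/11x=2 ⇒ x=2/(-3/11)=-7.3333
Confirm numerically:
  x=-7.081: |R|=0.98075 <1
  x=-6.277: |R|=0.91224 <1
  x=-6.112: |R|=0.89664 <1
  x=-7.845: |R|=1.03622 >1
  x=-7.641: |R|=1.02221 >1
  x=-7.627: |R|=1.02122 >1
Stable set (-7.3333, 0).

(-7.3333,0); λ=-11 ⇒ h* = (22/3)/11 = 0.6667.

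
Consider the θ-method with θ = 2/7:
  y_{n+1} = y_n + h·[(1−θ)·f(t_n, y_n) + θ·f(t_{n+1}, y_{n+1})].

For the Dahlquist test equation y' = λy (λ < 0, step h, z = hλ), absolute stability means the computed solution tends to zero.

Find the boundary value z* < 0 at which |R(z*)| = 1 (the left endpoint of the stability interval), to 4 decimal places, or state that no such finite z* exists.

With y'=λy (z=hλ):
  y_{n+1} = y_n + z·[5/7·y_n + 2/7·y_{n+1}] ⇒ (1 − 2/7z)y_{n+1} = (1 + 5/7z)y_n
  so R(z) = (1 + 5/7z)/(1 − 2/7z).

Need |R(x)|<1, x<0.
x=-0.51: |R|=0.5549
R=−1: 1+5/7x = −1+2/7x ⇒ -3/7x=2 ⇒ x=2/(-3/7)=-4.6667
Confirm numerically:
  x=-3.098: |R|=0.64338 <1
  x=-2.385: |R|=0.41844 <1
  x=-1.970: |R|=0.26051 <1
  x=-5.001: |R|=1.05899 >1
  x=-4.891: |R|=1.04010 >1
  x=-4.749: |R|=1.01497 >1
So |R|<1 on (-4.6667, 0).

left endpoint -4.6667.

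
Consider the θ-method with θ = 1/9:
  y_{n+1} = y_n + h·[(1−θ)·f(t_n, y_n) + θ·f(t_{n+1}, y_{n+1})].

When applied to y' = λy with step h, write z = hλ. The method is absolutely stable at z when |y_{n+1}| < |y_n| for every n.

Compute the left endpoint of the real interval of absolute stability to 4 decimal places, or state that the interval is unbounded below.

Set f=λy, z=hλ:
  y_{n+1} = y_n + z·[8/9·y_n + 1/9·y_{n+1}] ⇒ (1 − 1/9z)y_{n+1} = (1 + 8/9z)y_n
  so R(z) = (1 + 8/9z)/(1 − 1/9z).

Need |R(x)|<1, x<0.
x=-1.32: |R|=0.1512
R=−1: 1+8/9x = −1+1/9x ⇒ -7/9x=2 ⇒ x=2/(-7/9)=-2.5714
Confirm numerically:
  x=-2.195: |R|=0.76463 <1
  x=-1.740: |R|=0.45810 <1
  x=-1.491: |R|=0.27910 <1
  x=-1.098: |R|=0.02139 <1
  x=-3.085: |R|=1.29748 >1
  x=-2.906: |R|=1.19671 >1
So |R|<1 on (-2.5714, 0).

left endpoint -2.5714.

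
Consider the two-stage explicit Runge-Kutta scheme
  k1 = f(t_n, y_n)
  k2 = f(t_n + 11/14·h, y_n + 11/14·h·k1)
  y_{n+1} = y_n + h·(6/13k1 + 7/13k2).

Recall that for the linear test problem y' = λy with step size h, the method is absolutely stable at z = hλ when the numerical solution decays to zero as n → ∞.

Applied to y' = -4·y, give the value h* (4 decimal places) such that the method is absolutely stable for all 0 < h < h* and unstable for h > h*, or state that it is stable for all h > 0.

(-2.3636,0); λ=-4 ⇒ h* = (26/11)/4 = 0.5909.

Set f=λy, z=hλ:
  k1=λy_n ⇒ h·k1=z·y_n;  k2=λ(1+11/14z)y_n ⇒ h·k2=z(1+11/14z)y_n
  y_{n+1}/y_n = 1 + 6/13z + 7/13z(1+11/14z) = 1 + z + 11/26z²
  Hence R(z) = 1 + z + 11/26z².

Boundary: |R(x)|=1, x<0.
x=-0.6: |R|=0.5523
R=1: x+11/26x²=0 ⇒ x=−26/11=-2.3636; min R=1−1/(4·11/26)=0.4091>−1
Confirm numerically:
  x=-1.869: |R|=0.60888 <1
  x=-1.355: |R|=0.42178 <1
  x=-1.249: |R|=0.41100 <1
  x=-1.045: |R|=0.41701 <1
  x=-2.865: |R|=1.60771 >1
  x=-2.665: |R|=1.33979 >1
  x=-2.439: |R|=1.07777 >1
Interval (-2.3636, 0).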